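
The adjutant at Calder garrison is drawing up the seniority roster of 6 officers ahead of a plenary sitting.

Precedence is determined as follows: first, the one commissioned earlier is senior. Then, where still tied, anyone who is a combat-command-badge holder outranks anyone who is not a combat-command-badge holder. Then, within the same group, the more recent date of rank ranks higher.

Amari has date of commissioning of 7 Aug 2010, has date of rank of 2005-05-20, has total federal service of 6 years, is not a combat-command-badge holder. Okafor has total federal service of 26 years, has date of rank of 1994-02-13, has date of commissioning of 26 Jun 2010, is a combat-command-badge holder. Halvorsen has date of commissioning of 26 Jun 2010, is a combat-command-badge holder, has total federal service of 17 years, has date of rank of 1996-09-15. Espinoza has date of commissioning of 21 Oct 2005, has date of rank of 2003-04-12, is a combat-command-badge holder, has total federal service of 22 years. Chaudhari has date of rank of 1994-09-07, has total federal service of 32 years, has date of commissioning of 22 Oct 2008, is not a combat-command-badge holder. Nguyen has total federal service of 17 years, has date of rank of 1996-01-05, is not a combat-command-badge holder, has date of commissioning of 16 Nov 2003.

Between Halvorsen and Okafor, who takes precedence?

By date of commissioning (earlier first): Nguyen (16 Nov 2003); then Espinoza (21 Oct 2005); then Chaudhari (22 Oct 2008); then Halvorsen and Okafor (both 26 Jun 2010); then Amari (7 Aug 2010).
Halvorsen and Okafor are each a combat-command-badge holder, so the next rule applies.
Among Halvorsen and Okafor, by date of rank (later first): Halvorsen (1996-09-15) before Okafor (1994-02-13).
So Halvorsen takes precedence.

Halvorsen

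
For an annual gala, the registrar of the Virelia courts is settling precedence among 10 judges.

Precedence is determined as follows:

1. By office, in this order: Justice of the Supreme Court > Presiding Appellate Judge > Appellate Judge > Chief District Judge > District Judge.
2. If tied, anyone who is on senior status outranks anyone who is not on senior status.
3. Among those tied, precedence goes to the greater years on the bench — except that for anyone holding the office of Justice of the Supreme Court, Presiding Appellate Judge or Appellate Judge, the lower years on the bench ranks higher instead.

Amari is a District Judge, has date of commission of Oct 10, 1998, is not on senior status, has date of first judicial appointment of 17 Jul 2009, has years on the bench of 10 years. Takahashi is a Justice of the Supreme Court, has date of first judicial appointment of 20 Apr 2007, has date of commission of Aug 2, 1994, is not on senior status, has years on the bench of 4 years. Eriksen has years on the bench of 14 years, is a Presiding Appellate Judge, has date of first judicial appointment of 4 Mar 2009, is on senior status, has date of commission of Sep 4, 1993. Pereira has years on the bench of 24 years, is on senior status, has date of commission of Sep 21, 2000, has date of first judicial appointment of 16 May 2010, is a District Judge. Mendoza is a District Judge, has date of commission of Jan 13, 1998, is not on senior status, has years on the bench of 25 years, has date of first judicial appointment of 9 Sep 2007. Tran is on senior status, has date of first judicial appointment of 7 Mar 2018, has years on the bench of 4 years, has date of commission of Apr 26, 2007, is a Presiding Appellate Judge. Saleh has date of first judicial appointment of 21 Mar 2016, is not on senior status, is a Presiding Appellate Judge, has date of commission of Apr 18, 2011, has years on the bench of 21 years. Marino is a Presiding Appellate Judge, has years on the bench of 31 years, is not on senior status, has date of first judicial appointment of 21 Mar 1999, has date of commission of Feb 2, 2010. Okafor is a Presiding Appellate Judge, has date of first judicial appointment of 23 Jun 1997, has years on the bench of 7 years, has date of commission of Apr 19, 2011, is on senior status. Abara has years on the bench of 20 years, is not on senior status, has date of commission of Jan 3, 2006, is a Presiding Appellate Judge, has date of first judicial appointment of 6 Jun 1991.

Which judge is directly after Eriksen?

Abara

By office: Takahashi (Justice of the Supreme Court); then Tran, Okafor, Eriksen, Abara, Saleh and Marino (Presiding Appellate Judge); then Pereira, Mendoza and Amari (District Judge).
Among Tran, Okafor, Eriksen, Abara, Saleh and Marino, on senior status before not on senior status: Tran, Okafor and Eriksen (on senior status) before Abara, Saleh and Marino (not on senior status).
Among Tran, Okafor and Eriksen, by years on the bench (lower first) (reversed rule for this group): Tran (4 years) before Okafor (7 years) before Eriksen (14 years).
Among Abara, Saleh and Marino, by years on the bench (lower first) (reversed rule for this group): Abara (20 years) before Saleh (21 years) before Marino (31 years).
Among Pereira, Mendoza and Amari, on senior status before not on senior status: Pereira (on senior status) before Mendoza and Amari (not on senior status).
Among Mendoza and Amari, by years on the bench (higher first): Mendoza (25 years) before Amari (10 years).
Order: Takahashi, Tran, Okafor, Eriksen, Abara, Saleh, Marino, Pereira, Mendoza, Amari.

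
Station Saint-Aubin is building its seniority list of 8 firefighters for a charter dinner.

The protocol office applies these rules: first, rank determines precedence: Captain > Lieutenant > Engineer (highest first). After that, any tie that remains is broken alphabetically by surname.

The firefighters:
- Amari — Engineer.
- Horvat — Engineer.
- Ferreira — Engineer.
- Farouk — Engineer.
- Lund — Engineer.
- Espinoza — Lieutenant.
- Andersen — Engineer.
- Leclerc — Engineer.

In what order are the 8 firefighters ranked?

Espinoza, Amari, Andersen, Farouk, Ferreira, Horvat, Leclerc, Lund

By rank: Espinoza (Lieutenant); then Amari, Andersen, Farouk, Ferreira, Horvat, Leclerc and Lund (Engineer).
Among Amari, Andersen, Farouk, Ferreira, Horvat, Leclerc and Lund, alphabetically by surname: Amari before Andersen before Farouk before Ferreira before Horvat before Leclerc before Lund.
Full order: Espinoza, Amari, Andersen, Farouk, Ferreira, Horvat, Leclerc, Lund.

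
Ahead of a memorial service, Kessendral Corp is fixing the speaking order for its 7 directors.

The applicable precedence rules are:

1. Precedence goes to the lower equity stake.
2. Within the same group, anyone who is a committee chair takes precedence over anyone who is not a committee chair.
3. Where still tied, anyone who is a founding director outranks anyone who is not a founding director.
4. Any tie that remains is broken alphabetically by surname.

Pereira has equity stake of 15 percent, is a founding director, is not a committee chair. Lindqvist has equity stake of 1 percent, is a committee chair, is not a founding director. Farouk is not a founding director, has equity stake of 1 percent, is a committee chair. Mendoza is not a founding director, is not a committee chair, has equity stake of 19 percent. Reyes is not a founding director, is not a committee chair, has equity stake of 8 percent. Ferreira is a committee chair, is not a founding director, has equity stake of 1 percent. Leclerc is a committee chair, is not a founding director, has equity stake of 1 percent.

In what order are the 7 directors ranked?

By equity stake (lower first): Farouk, Ferreira, Leclerc and Lindqvist (each 1 percent); then Reyes (8 percent); then Pereira (15 percent); then Mendoza (19 percent).
Farouk, Ferreira, Leclerc and Lindqvist are each a committee chair, so the next rule applies.
Farouk, Ferreira, Leclerc and Lindqvist are each not a founding director, so the next rule applies.
Among Farouk, Ferreira, Leclerc and Lindqvist, alphabetically by surname: Farouk before Ferreira before Leclerc before Lindqvist.
Full order: Farouk, Ferreira, Leclerc, Lindqvist, Reyes, Pereira, Mendoza.

Farouk, Ferreira, Leclerc, Lindqvist, Reyes, Pereira, Mendoza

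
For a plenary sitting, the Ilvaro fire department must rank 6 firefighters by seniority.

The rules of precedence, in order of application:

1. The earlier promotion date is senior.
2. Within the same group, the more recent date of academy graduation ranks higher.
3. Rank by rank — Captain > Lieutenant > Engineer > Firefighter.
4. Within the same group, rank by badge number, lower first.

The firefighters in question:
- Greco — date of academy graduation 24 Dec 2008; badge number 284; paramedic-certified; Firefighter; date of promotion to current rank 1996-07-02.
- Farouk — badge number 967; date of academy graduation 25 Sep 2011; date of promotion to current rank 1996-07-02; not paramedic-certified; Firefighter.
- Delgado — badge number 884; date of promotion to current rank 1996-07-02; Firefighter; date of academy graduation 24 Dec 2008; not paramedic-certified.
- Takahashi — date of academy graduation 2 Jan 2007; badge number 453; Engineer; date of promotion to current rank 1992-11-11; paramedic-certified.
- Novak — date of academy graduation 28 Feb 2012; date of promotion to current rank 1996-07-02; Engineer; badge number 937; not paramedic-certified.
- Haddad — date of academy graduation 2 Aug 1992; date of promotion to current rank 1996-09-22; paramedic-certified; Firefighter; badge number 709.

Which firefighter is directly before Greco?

Farouk

By date of promotion to current rank (earlier first): Takahashi (1992-11-11); then Novak, Farouk, Greco and Delgado (each 1996-07-02); then Haddad (1996-09-22).
Among Novak, Farouk, Greco and Delgado, by date of academy graduation (later first): Novak (28 Feb 2012) before Farouk (25 Sep 2011) before Greco and Delgado (24 Dec 2008).
Greco and Delgado are each Firefighter, so the next rule applies.
Among Greco and Delgado, by badge number (lower first): Greco (284) before Delgado (884).
Order: Takahashi, Novak, Farouk, Greco, Delgado, Haddad.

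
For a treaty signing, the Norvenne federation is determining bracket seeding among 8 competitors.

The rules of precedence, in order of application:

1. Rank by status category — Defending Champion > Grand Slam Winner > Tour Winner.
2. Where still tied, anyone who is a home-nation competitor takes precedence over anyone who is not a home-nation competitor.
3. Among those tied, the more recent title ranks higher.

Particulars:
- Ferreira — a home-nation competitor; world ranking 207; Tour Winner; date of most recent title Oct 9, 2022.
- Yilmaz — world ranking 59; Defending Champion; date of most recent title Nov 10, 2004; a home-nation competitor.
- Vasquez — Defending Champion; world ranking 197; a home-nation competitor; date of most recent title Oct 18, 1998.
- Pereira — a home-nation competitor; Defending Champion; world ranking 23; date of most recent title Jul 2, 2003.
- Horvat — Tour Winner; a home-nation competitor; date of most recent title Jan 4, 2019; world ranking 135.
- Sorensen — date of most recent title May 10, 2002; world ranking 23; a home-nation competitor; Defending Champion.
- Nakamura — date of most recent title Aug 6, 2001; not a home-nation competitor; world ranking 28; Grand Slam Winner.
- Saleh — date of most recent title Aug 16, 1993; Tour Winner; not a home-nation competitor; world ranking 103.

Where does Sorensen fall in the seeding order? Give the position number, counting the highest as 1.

By status category: Yilmaz, Pereira, Sorensen and Vasquez (Defending Champion); then Nakamura (Grand Slam Winner); then Ferreira, Horvat and Saleh (Tour Winner).
Yilmaz, Pereira, Sorensen and Vasquez are each a home-nation competitor, so the next rule applies.
Among Yilmaz, Pereira, Sorensen and Vasquez, by date of most recent title (later first): Yilmaz (Nov 10, 2004) before Pereira (Jul 2, 2003) before Sorensen (May 10, 2002) before Vasquez (Oct 18, 1998).
Among Ferreira, Horvat and Saleh, a home-nation competitor before not a home-nation competitor: Ferreira and Horvat (a home-nation competitor) before Saleh (not a home-nation competitor).
Among Ferreira and Horvat, by date of most recent title (later first): Ferreira (Oct 9, 2022) before Horvat (Jan 4, 2019).
Order: Yilmaz, Pereira, Sorensen, Vasquez, Nakamura, Ferreira, Horvat, Saleh. So position 3.

3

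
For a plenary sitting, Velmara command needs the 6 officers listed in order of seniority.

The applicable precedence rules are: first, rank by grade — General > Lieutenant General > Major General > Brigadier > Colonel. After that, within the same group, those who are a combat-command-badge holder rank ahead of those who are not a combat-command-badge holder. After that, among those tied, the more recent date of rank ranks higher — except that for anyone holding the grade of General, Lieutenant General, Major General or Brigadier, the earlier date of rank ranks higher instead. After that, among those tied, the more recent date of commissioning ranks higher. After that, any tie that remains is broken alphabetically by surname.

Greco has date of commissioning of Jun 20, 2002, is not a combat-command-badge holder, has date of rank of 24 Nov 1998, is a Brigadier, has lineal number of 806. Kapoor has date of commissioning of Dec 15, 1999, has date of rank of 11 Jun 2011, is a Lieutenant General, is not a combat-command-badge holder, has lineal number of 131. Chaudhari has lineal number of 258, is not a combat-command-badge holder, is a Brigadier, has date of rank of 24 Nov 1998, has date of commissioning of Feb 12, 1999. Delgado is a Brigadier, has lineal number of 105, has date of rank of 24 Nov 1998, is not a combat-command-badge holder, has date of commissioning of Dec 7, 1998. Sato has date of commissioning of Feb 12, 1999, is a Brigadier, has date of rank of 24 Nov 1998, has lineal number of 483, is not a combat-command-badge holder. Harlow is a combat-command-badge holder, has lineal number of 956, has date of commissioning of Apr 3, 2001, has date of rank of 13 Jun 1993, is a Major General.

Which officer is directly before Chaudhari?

Greco

By grade: Kapoor (Lieutenant General); then Harlow (Major General); then Greco, Chaudhari, Sato and Delgado (Brigadier).
Greco, Chaudhari, Sato and Delgado are each not a combat-command-badge holder, so the next rule applies.
Greco, Chaudhari, Sato and Delgado all have date of rank 24 Nov 1998, so the next rule applies.
Among Greco, Chaudhari, Sato and Delgado, by date of commissioning (later first): Greco (Jun 20, 2002) before Chaudhari and Sato (Feb 12, 1999) before Delgado (Dec 7, 1998).
Among Chaudhari and Sato, alphabetically by surname: Chaudhari before Sato.
Order: Kapoor, Harlow, Greco, Chaudhari, Sato, Delgado.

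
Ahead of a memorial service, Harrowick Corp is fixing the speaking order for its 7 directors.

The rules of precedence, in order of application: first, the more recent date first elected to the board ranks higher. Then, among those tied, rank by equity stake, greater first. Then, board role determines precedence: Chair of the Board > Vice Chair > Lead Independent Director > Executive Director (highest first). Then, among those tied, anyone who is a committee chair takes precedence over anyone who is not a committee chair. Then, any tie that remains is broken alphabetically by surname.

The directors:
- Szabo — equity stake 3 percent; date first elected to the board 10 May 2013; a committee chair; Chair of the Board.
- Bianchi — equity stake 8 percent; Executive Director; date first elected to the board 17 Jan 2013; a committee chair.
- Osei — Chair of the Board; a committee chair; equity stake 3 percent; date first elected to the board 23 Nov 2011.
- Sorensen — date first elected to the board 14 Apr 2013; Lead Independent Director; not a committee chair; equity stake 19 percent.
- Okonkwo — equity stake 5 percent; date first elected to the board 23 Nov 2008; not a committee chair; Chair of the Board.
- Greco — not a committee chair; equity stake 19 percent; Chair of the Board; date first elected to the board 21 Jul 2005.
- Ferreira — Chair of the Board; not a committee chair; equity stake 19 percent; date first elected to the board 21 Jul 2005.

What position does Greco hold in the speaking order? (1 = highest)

By date first elected to the board (later first): Szabo (10 May 2013); then Sorensen (14 Apr 2013); then Bianchi (17 Jan 2013); then Osei (23 Nov 2011); then Okonkwo (23 Nov 2008); then Ferreira and Greco (both 21 Jul 2005).
Ferreira and Greco both have equity stake 19 percent, so the next rule applies.
Ferreira and Greco are each Chair of the Board, so the next rule applies.
Ferreira and Greco are each not a committee chair, so the next rule applies.
Among Ferreira and Greco, alphabetically by surname: Ferreira before Greco.
Order: Szabo, Sorensen, Bianchi, Osei, Okonkwo, Ferreira, Greco. So position 7.

7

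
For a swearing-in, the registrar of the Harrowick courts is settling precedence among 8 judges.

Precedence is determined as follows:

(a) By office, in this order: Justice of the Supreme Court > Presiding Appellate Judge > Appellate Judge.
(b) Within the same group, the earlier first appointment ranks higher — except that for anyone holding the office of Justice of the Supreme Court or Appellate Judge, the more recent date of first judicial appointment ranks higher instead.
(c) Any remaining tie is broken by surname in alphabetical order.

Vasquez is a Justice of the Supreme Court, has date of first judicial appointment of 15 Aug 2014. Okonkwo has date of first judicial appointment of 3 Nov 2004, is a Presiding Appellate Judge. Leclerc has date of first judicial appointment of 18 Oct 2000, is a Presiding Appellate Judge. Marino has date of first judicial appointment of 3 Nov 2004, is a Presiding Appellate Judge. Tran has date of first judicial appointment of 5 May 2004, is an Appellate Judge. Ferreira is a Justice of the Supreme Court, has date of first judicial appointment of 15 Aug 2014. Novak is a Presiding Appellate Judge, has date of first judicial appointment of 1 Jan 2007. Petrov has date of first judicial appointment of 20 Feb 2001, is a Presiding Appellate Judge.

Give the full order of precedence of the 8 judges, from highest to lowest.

Ferreira, Vasquez, Leclerc, Petrov, Marino, Okonkwo, Novak, Tran

By office: Ferreira and Vasquez (Justice of the Supreme Court); then Leclerc, Petrov, Marino, Okonkwo and Novak (Presiding Appellate Judge); then Tran (Appellate Judge).
Ferreira and Vasquez both have date of first judicial appointment 15 Aug 2014, so the next rule applies.
Among Ferreira and Vasquez, alphabetically by surname: Ferreira before Vasquez.
Among Leclerc, Petrov, Marino, Okonkwo and Novak, by date of first judicial appointment (earlier first): Leclerc (18 Oct 2000) before Petrov (20 Feb 2001) before Marino and Okonkwo (3 Nov 2004) before Novak (1 Jan 2007).
Among Marino and Okonkwo, alphabetically by surname: Marino before Okonkwo.
Full order: Ferreira, Vasquez, Leclerc, Petrov, Marino, Okonkwo, Novak, Tran.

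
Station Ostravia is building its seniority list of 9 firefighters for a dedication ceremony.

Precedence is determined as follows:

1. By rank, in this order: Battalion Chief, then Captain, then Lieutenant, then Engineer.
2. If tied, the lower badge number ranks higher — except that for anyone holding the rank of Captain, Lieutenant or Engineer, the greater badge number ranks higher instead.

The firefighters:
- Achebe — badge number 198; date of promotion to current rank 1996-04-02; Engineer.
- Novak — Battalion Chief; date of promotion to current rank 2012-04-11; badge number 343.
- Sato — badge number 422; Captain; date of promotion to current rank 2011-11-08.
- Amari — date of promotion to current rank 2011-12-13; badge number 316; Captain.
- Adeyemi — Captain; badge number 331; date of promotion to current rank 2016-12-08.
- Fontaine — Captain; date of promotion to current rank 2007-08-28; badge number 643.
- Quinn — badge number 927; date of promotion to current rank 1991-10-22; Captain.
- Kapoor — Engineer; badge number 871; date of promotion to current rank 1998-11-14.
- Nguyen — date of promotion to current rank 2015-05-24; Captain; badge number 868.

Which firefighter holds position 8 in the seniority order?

Kapoor

By rank: Novak (Battalion Chief); then Quinn, Nguyen, Fontaine, Sato, Adeyemi and Amari (Captain); then Kapoor and Achebe (Engineer).
Among Quinn, Nguyen, Fontaine, Sato, Adeyemi and Amari, by badge number (higher first) (reversed rule for this group): Quinn (927) before Nguyen (868) before Fontaine (643) before Sato (422) before Adeyemi (331) before Amari (316).
Among Kapoor and Achebe, by badge number (higher first) (reversed rule for this group): Kapoor (871) before Achebe (198).
Order: Novak, Quinn, Nguyen, Fontaine, Sato, Adeyemi, Amari, Kapoor, Achebe.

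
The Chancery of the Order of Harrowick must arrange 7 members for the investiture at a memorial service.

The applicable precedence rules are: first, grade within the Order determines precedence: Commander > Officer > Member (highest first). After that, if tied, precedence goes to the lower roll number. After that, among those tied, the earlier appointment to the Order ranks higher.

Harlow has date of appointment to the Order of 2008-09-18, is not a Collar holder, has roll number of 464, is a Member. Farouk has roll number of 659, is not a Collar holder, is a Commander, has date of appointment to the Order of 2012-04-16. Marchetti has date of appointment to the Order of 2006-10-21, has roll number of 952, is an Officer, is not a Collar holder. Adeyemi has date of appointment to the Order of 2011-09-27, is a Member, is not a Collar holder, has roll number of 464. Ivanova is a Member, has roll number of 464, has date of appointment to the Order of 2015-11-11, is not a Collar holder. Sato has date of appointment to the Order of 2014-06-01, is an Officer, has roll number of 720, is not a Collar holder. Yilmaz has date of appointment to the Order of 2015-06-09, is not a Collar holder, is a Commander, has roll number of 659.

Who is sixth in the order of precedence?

Adeyemi

By grade within the Order: Farouk and Yilmaz (Commander); then Sato and Marchetti (Officer); then Harlow, Adeyemi and Ivanova (Member).
Farouk and Yilmaz both have roll number 659, so the next rule applies.
Among Farouk and Yilmaz, by date of appointment to the Order (earlier first): Farouk (2012-04-16) before Yilmaz (2015-06-09).
Among Sato and Marchetti, by roll number (lower first): Sato (720) before Marchetti (952).
Harlow, Adeyemi and Ivanova all have roll number 464, so the next rule applies.
Among Harlow, Adeyemi and Ivanova, by date of appointment to the Order (earlier first): Harlow (2008-09-18) before Adeyemi (2011-09-27) before Ivanova (2015-11-11).
Order: Farouk, Yilmaz, Sato, Marchetti, Harlow, Adeyemi, Ivanova.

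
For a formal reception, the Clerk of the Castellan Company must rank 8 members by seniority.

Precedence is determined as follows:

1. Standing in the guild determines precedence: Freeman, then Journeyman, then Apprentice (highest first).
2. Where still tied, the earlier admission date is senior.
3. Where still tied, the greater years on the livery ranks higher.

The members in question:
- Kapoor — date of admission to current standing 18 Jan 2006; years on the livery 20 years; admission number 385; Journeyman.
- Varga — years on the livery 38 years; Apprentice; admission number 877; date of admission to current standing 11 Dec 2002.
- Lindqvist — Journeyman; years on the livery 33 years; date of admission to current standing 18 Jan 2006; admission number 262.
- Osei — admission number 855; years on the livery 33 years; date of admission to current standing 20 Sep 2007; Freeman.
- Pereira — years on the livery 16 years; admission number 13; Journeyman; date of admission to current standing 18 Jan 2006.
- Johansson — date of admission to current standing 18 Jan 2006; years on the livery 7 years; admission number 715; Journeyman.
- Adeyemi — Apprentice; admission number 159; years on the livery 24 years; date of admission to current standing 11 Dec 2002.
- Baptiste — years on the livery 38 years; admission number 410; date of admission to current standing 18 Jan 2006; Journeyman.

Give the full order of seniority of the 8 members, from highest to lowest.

Osei, Baptiste, Lindqvist, Kapoor, Pereira, Johansson, Varga, Adeyemi

By standing in the guild: Osei (Freeman); then Baptiste, Lindqvist, Kapoor, Pereira and Johansson (Journeyman); then Varga and Adeyemi (Apprentice).
Baptiste, Lindqvist, Kapoor, Pereira and Johansson all have date of admission to current standing 18 Jan 2006, so the next rule applies.
Among Baptiste, Lindqvist, Kapoor, Pereira and Johansson, by years on the livery (higher first): Baptiste (38 years) before Lindqvist (33 years) before Kapoor (20 years) before Pereira (16 years) before Johansson (7 years).
Varga and Adeyemi both have date of admission to current standing 11 Dec 2002, so the next rule applies.
Among Varga and Adeyemi, by years on the livery (higher first): Varga (38 years) before Adeyemi (24 years).
Full order: Osei, Baptiste, Lindqvist, Kapoor, Pereira, Johansson, Varga, Adeyemi.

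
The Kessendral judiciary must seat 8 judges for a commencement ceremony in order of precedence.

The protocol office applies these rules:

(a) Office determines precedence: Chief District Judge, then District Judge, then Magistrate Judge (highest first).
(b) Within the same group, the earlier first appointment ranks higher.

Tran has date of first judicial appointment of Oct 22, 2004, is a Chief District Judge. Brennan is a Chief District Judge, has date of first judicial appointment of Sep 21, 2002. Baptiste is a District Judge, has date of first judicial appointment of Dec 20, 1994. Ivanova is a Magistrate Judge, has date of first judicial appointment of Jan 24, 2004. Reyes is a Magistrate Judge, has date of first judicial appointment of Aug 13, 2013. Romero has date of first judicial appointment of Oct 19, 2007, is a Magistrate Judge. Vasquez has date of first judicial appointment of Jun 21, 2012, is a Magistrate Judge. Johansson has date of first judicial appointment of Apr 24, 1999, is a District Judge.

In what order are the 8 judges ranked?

By office: Brennan and Tran (Chief District Judge); then Baptiste and Johansson (District Judge); then Ivanova, Romero, Vasquez and Reyes (Magistrate Judge).
Among Brennan and Tran, by date of first judicial appointment (earlier first): Brennan (Sep 21, 2002) before Tran (Oct 22, 2004).
Among Baptiste and Johansson, by date of first judicial appointment (earlier first): Baptiste (Dec 20, 1994) before Johansson (Apr 24, 1999).
Among Ivanova, Romero, Vasquez and Reyes, by date of first judicial appointment (earlier first): Ivanova (Jan 24, 2004) before Romero (Oct 19, 2007) before Vasquez (Jun 21, 2012) before Reyes (Aug 13, 2013).
Full order: Brennan, Tran, Baptiste, Johansson, Ivanova, Romero, Vasquez, Reyes.

Brennan, Tran, Baptiste, Johansson, Ivanova, Romero, Vasquez, Reyes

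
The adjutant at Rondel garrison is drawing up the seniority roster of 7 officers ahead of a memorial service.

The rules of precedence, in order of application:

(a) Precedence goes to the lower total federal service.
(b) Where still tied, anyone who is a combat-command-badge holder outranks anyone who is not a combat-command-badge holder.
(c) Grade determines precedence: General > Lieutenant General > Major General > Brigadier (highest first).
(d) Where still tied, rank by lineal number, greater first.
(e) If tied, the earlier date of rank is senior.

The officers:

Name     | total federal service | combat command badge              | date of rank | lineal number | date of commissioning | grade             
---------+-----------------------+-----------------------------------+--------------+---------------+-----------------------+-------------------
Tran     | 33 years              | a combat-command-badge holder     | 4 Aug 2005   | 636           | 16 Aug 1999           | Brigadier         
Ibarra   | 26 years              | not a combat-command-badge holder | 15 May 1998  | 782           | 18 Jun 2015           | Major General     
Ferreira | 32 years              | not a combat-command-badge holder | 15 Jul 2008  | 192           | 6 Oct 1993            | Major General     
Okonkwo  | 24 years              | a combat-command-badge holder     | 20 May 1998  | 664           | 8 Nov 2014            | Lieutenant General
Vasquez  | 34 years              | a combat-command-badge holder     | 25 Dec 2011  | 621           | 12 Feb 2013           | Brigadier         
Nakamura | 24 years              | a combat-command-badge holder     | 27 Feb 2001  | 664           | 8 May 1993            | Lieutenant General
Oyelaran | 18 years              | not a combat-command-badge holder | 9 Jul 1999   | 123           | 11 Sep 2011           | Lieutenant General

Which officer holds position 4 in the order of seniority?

Ibarra

By total federal service (lower first): Oyelaran (18 years); then Okonkwo and Nakamura (both 24 years); then Ibarra (26 years); then Ferreira (32 years); then Tran (33 years); then Vasquez (34 years).
Okonkwo and Nakamura are each a combat-command-badge holder, so the next rule applies.
Okonkwo and Nakamura are each Lieutenant General, so the next rule applies.
Okonkwo and Nakamura both have lineal number 664, so the next rule applies.
Among Okonkwo and Nakamura, by date of rank (earlier first): Okonkwo (20 May 1998) before Nakamura (27 Feb 2001).
Order: Oyelaran, Okonkwo, Nakamura, Ibarra, Ferreira, Tran, Vasquez.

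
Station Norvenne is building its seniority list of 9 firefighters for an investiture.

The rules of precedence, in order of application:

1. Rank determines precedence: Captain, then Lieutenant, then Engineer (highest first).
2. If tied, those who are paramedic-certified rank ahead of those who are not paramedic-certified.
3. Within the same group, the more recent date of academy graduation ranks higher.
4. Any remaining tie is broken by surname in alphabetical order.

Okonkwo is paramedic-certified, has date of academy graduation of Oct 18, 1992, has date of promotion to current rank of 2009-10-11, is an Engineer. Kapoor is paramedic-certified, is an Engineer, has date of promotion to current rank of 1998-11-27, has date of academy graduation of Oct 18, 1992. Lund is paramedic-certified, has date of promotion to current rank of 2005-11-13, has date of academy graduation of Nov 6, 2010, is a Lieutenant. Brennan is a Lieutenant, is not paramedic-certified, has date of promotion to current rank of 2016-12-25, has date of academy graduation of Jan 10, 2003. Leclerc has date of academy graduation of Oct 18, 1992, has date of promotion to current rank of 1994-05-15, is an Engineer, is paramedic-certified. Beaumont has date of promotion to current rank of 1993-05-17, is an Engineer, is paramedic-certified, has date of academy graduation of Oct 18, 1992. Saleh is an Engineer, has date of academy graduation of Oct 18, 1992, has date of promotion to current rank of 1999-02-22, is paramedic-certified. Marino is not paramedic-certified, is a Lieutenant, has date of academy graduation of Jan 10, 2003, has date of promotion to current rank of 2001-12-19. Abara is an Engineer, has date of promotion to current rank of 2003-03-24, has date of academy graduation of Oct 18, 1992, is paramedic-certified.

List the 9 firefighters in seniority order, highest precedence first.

Lund, Brennan, Marino, Abara, Beaumont, Kapoor, Leclerc, Okonkwo, Saleh

By rank: Lund, Brennan and Marino (Lieutenant); then Abara, Beaumont, Kapoor, Leclerc, Okonkwo and Saleh (Engineer).
Among Lund, Brennan and Marino, paramedic-certified before not paramedic-certified: Lund (paramedic-certified) before Brennan and Marino (not paramedic-certified).
Brennan and Marino both have date of academy graduation Jan 10, 2003, so the next rule applies.
Among Brennan and Marino, alphabetically by surname: Brennan before Marino.
Abara, Beaumont, Kapoor, Leclerc, Okonkwo and Saleh are each paramedic-certified, so the next rule applies.
Abara, Beaumont, Kapoor, Leclerc, Okonkwo and Saleh all have date of academy graduation Oct 18, 1992, so the next rule applies.
Among Abara, Beaumont, Kapoor, Leclerc, Okonkwo and Saleh, alphabetically by surname: Abara before Beaumont before Kapoor before Leclerc before Okonkwo before Saleh.
Full order: Lund, Brennan, Marino, Abara, Beaumont, Kapoor, Leclerc, Okonkwo, Saleh.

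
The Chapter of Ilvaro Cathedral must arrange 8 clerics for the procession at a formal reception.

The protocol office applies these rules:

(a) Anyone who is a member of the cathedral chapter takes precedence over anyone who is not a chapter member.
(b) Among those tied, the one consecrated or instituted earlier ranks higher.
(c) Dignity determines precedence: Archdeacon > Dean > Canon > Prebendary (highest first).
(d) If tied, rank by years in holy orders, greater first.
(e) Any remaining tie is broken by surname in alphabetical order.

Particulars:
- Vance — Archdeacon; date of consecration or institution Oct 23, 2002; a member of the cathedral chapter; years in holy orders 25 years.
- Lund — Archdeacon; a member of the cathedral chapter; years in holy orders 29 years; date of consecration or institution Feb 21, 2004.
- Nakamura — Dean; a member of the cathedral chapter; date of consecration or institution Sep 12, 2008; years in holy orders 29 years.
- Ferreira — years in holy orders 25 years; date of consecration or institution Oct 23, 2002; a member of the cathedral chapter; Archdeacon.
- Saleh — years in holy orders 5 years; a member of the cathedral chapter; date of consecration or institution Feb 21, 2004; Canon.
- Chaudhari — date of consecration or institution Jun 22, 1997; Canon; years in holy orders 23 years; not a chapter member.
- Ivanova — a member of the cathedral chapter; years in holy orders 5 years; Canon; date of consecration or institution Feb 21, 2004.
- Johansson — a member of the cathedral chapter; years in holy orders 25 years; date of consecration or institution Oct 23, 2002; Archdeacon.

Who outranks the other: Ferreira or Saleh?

By the first rule: Ferreira, Johansson, Vance, Lund, Ivanova, Saleh and Nakamura (each a member of the cathedral chapter); then Chaudhari (not a chapter member).
Among Ferreira, Johansson, Vance, Lund, Ivanova, Saleh and Nakamura, by date of consecration or institution (earlier first): Ferreira, Johansson and Vance (Oct 23, 2002) before Lund, Ivanova and Saleh (Feb 21, 2004) before Nakamura (Sep 12, 2008).
Ferreira, Johansson and Vance are each Archdeacon, so the next rule applies.
Ferreira, Johansson and Vance all have years in holy orders 25 years, so the next rule applies.
Among Ferreira, Johansson and Vance, alphabetically by surname: Ferreira before Johansson before Vance.
Among Lund, Ivanova and Saleh, by dignity: Lund (Archdeacon) before Ivanova and Saleh (Canon).
Ivanova and Saleh both have years in holy orders 5 years, so the next rule applies.
Among Ivanova and Saleh, alphabetically by surname: Ivanova before Saleh.
So Ferreira takes precedence.

Ferreira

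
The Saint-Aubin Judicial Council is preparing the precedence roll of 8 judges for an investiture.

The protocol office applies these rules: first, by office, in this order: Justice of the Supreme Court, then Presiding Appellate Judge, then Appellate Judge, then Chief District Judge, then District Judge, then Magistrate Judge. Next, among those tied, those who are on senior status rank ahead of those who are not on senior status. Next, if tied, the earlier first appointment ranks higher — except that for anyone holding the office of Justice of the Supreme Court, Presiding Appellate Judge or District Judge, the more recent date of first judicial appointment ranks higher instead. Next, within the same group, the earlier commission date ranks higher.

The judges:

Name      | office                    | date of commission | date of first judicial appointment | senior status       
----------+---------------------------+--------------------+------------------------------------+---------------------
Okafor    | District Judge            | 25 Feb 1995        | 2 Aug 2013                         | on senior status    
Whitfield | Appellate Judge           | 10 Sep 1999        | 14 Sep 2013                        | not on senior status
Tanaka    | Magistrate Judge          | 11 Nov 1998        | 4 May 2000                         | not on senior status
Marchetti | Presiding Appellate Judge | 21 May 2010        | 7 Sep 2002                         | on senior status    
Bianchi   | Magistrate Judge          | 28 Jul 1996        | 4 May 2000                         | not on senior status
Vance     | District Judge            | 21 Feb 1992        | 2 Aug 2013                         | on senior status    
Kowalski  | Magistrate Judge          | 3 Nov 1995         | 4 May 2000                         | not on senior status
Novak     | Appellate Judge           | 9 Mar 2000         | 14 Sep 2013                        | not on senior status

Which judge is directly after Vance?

By office: Marchetti (Presiding Appellate Judge); then Whitfield and Novak (Appellate Judge); then Vance and Okafor (District Judge); then Kowalski, Bianchi and Tanaka (Magistrate Judge).
Whitfield and Novak are each not on senior status, so the next rule applies.
Whitfield and Novak both have date of first judicial appointment 14 Sep 2013, so the next rule applies.
Among Whitfield and Novak, by date of commission (earlier first): Whitfield (10 Sep 1999) before Novak (9 Mar 2000).
Vance and Okafor are each on senior status, so the next rule applies.
Vance and Okafor both have date of first judicial appointment 2 Aug 2013, so the next rule applies.
Among Vance and Okafor, by date of commission (earlier first): Vance (21 Feb 1992) before Okafor (25 Feb 1995).
Kowalski, Bianchi and Tanaka are each not on senior status, so the next rule applies.
Kowalski, Bianchi and Tanaka all have date of first judicial appointment 4 May 2000, so the next rule applies.
Among Kowalski, Bianchi and Tanaka, by date of commission (earlier first): Kowalski (3 Nov 1995) before Bianchi (28 Jul 1996) before Tanaka (11 Nov 1998).
Order: Marchetti, Whitfield, Novak, Vance, Okafor, Kowalski, Bianchi, Tanaka.

Okafor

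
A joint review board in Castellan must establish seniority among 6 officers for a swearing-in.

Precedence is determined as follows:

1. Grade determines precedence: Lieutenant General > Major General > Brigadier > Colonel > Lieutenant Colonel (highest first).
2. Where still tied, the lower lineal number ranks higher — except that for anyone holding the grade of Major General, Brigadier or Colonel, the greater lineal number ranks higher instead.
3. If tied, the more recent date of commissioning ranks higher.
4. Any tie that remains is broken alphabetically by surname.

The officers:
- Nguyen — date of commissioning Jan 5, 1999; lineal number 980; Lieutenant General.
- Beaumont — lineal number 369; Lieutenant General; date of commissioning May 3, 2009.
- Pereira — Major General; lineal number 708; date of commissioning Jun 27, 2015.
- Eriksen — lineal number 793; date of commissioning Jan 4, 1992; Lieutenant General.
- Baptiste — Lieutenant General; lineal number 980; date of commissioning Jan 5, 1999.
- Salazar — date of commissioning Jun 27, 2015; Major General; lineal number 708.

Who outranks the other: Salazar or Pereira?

Pereira

By grade: Beaumont, Eriksen, Baptiste and Nguyen (Lieutenant General); then Pereira and Salazar (Major General).
Among Beaumont, Eriksen, Baptiste and Nguyen, by lineal number (lower first): Beaumont (369) before Eriksen (793) before Baptiste and Nguyen (980).
Baptiste and Nguyen both have date of commissioning Jan 5, 1999, so the next rule applies.
Among Baptiste and Nguyen, alphabetically by surname: Baptiste before Nguyen.
Pereira and Salazar both have lineal number 708, so the next rule applies.
Pereira and Salazar both have date of commissioning Jun 27, 2015, so the next rule applies.
Among Pereira and Salazar, alphabetically by surname: Pereira before Salazar.
So Pereira takes precedence.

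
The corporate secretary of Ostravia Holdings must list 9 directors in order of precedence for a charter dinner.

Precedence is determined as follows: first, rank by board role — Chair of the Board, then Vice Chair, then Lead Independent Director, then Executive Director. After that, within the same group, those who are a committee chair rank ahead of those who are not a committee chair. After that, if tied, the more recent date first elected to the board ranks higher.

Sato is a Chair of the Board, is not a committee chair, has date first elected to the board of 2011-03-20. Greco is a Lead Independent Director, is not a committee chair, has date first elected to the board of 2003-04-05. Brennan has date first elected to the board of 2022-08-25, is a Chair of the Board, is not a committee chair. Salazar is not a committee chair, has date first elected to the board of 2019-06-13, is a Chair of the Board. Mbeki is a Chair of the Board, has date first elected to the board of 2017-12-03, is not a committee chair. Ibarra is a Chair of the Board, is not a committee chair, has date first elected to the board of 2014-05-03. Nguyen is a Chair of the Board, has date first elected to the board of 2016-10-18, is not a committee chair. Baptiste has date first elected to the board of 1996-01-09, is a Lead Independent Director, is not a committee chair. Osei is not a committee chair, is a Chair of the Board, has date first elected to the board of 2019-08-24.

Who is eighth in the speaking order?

Greco

By board role: Brennan, Osei, Salazar, Mbeki, Nguyen, Ibarra and Sato (Chair of the Board); then Greco and Baptiste (Lead Independent Director).
Brennan, Osei, Salazar, Mbeki, Nguyen, Ibarra and Sato are each not a committee chair, so the next rule applies.
Among Brennan, Osei, Salazar, Mbeki, Nguyen, Ibarra and Sato, by date first elected to the board (later first): Brennan (2022-08-25) before Osei (2019-08-24) before Salazar (2019-06-13) before Mbeki (2017-12-03) before Nguyen (2016-10-18) before Ibarra (2014-05-03) before Sato (2011-03-20).
Greco and Baptiste are each not a committee chair, so the next rule applies.
Among Greco and Baptiste, by date first elected to the board (later first): Greco (2003-04-05) before Baptiste (1996-01-09).
Order: Brennan, Osei, Salazar, Mbeki, Nguyen, Ibarra, Sato, Greco, Baptiste.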